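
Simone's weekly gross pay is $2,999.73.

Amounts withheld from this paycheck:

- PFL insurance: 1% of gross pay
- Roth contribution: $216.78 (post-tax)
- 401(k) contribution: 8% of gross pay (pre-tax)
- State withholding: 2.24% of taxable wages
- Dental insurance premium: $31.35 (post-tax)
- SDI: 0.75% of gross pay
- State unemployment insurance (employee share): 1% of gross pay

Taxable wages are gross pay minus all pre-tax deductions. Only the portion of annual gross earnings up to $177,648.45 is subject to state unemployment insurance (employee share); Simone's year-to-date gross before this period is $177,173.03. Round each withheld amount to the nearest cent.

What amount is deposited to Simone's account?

$2,392.55

401(k) contribution: $2,999.73 × 0.08 = $239.98
Taxable wages = $2,999.73 − $239.98 = $2,759.75
State withholding: $2,759.75 × 0.0224 = $61.82
SDI: $2,999.73 × 0.0075 = $22.50
PFL insurance: $2,999.73 × 0.01 = $30.00
State unemployment insurance (employee share): only $177,648.45 − $177,173.03 = $475.42 of this check is subject → $475.42 × 0.01 = $4.75
Dental insurance premium: $31.35
Roth contribution: $216.78
Total deductions = $239.98 + $61.82 + $22.50 + $30.00 + $4.75 + $31.35 + $216.78 = $607.18
Net pay = $2,999.73 − $607.18 = $2,392.55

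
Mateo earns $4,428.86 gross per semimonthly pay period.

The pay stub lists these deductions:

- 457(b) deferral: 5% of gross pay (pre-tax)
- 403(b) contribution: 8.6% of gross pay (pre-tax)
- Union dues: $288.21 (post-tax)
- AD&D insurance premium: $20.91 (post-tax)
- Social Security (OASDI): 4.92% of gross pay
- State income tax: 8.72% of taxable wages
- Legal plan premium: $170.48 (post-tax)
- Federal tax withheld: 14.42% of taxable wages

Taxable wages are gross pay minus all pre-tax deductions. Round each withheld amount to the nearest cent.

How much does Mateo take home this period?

$2,243.58

403(b) contribution: $4,428.86 × 0.086 = $380.88
457(b) deferral: $4,428.86 × 0.05 = $221.44
Pre-tax total = $380.88 + $221.44 = $602.32
Taxable wages = $4,428.86 − $602.32 = $3,826.54
State income tax: $3,826.54 × 0.0872 = $333.67
Federal tax withheld: $3,826.54 × 0.1442 = $551.79
Social Security (OASDI): $4,428.86 × 0.0492 = $217.90
AD&D insurance premium: $20.91
Legal plan premium: $170.48
Union dues: $288.21
Total deductions = $380.88 + $221.44 + $333.67 + $551.79 + $217.90 + $20.91 + $170.48 + $288.21 = $2,185.28
Net pay = $4,428.86 − $2,185.28 = $2,243.58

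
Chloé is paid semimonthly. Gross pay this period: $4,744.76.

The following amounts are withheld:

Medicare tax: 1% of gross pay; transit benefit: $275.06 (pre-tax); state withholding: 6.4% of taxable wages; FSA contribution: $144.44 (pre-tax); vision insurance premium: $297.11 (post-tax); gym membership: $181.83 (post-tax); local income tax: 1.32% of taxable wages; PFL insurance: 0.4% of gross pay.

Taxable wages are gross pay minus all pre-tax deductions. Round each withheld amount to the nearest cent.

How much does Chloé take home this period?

$3,445.98

FSA contribution: $144.44
Transit benefit: $275.06
Pre-tax total = $144.44 + $275.06 = $419.50
Taxable wages = $4,744.76 − $419.50 = $4,325.26
Local income tax: $4,325.26 × 0.0132 = $57.09
State withholding: $4,325.26 × 0.064 = $276.82
PFL insurance: $4,744.76 × 0.004 = $18.98
Medicare tax: $4,744.76 × 0.01 = $47.45
Vision insurance premium: $297.11
Gym membership: $181.83
Total deductions = $144.44 + $275.06 + $57.09 + $276.82 + $18.98 + $47.45 + $297.11 + $181.83 = $1,298.78
Net pay = $4,744.76 − $1,298.78 = $3,445.98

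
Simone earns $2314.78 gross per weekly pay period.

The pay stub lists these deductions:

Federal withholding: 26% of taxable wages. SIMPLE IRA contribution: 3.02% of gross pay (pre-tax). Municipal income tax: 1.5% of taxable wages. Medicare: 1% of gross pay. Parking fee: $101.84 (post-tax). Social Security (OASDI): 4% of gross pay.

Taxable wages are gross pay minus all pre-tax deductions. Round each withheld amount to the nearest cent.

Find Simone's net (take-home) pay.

$1409.95

SIMPLE IRA contribution: $2314.78 × 0.0302 = $69.91
Taxable wages = $2314.78 − $69.91 = $2244.87
Municipal income tax: $2244.87 × 0.015 = $33.67
Federal withholding: $2244.87 × 0.26 = $583.67
Social Security (OASDI): $2314.78 × 0.04 = $92.59
Medicare: $2314.78 × 0.01 = $23.15
Parking fee: $101.84
Total deductions = $69.91 + $33.67 + $583.67 + $92.59 + $23.15 + $101.84 = $904.83
Net pay = $2314.78 − $904.83 = $1409.95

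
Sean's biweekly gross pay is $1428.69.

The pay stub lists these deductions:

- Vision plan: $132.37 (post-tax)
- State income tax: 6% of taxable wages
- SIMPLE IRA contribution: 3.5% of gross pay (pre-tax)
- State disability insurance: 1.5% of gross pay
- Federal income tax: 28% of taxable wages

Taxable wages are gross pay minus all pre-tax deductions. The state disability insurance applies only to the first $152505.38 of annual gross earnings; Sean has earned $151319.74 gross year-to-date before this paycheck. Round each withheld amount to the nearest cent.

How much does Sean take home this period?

$759.79

SIMPLE IRA contribution: $1428.69 × 0.035 = $50.00
Taxable wages = $1428.69 − $50.00 = $1378.69
Federal income tax: $1378.69 × 0.28 = $386.03
State income tax: $1378.69 × 0.06 = $82.72
State disability insurance: only $152505.38 − $151319.74 = $1185.64 of this check is subject → $1185.64 × 0.015 = $17.78
Vision plan: $132.37
Total deductions = $50.00 + $386.03 + $82.72 + $17.78 + $132.37 = $668.90
Net pay = $1428.69 − $668.90 = $759.79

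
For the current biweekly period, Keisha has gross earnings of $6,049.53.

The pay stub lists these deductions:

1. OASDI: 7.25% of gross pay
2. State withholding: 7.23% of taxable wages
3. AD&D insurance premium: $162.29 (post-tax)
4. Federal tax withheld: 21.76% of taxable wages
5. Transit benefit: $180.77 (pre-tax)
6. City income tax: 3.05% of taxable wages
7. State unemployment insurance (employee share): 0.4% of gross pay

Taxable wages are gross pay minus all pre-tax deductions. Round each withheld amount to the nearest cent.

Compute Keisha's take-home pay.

$3,363.33

Transit benefit: $180.77
Taxable wages = $6,049.53 − $180.77 = $5,868.76
Federal tax withheld: $5,868.76 × 0.2176 = $1,277.04
State withholding: $5,868.76 × 0.0723 = $424.31
City income tax: $5,868.76 × 0.0305 = $179.00
State unemployment insurance (employee share): $6,049.53 × 0.004 = $24.20
OASDI: $6,049.53 × 0.0725 = $438.59
AD&D insurance premium: $162.29
Total deductions = $180.77 + $1,277.04 + $424.31 + $179.00 + $24.20 + $438.59 + $162.29 = $2,686.20
Net pay = $6,049.53 − $2,686.20 = $3,363.33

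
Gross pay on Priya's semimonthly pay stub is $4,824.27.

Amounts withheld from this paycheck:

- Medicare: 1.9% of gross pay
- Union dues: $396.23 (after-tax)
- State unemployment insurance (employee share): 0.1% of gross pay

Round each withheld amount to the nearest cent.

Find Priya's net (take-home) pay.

$4,331.56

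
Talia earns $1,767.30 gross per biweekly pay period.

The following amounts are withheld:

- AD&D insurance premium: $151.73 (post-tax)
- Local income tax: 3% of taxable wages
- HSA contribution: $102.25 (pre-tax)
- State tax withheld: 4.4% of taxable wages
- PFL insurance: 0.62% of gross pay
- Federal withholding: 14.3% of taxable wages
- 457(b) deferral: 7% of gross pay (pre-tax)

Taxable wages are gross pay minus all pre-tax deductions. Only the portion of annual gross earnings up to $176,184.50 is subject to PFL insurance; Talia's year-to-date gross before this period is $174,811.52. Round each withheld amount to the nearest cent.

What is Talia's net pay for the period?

$1,046.63

HSA contribution: $102.25
457(b) deferral: $1,767.30 × 0.07 = $123.71
Pre-tax total = $102.25 + $123.71 = $225.96
Taxable wages = $1,767.30 − $225.96 = $1,541.34
Local income tax: $1,541.34 × 0.03 = $46.24
State tax withheld: $1,541.34 × 0.044 = $67.82
Federal withholding: $1,541.34 × 0.143 = $220.41
PFL insurance: only $176,184.50 − $174,811.52 = $1,372.98 of this check is subject → $1,372.98 × 0.0062 = $8.51
AD&D insurance premium: $151.73
Total deductions = $102.25 + $123.71 + $46.24 + $67.82 + $220.41 + $8.51 + $151.73 = $720.67
Net pay = $1,767.30 − $720.67 = $1,046.63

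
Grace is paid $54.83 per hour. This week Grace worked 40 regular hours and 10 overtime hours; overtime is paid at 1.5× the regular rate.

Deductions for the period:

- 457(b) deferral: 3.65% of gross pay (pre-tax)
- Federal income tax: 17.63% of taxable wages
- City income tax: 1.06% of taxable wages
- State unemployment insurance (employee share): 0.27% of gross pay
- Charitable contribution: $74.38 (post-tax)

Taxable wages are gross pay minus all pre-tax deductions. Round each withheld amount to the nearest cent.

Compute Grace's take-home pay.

$2280.01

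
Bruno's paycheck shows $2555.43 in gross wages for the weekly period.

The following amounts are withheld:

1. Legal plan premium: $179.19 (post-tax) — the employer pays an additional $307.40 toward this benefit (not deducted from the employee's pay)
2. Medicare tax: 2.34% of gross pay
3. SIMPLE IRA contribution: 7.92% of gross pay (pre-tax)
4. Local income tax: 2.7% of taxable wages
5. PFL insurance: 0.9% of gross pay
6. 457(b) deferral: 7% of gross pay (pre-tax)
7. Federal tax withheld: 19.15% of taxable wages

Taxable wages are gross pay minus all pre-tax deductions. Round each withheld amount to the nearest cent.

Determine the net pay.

$1437.12

SIMPLE IRA contribution: $2555.43 × 0.0792 = $202.39
457(b) deferral: $2555.43 × 0.07 = $178.88
Pre-tax total = $202.39 + $178.88 = $381.27
Taxable wages = $2555.43 − $381.27 = $2174.16
Federal tax withheld: $2174.16 × 0.1915 = $416.35
Local income tax: $2174.16 × 0.027 = $58.70
PFL insurance: $2555.43 × 0.009 = $23.00
Medicare tax: $2555.43 × 0.0234 = $59.80
Legal plan premium: $179.19
(Employer's $307.40 toward legal plan premium is not withheld from the employee.)
Total deductions = $202.39 + $178.88 + $416.35 + $58.70 + $23.00 + $59.80 + $179.19 = $1118.31
Net pay = $2555.43 − $1118.31 = $1437.12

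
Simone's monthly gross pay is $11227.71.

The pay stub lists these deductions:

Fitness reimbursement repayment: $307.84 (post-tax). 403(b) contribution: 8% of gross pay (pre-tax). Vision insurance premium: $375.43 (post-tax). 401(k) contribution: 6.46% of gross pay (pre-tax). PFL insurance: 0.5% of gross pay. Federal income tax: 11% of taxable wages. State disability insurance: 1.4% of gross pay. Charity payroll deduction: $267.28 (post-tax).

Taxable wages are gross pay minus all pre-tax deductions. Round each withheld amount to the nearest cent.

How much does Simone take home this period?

$7383.84

401(k) contribution: $11227.71 × 0.0646 = $725.31
403(b) contribution: $11227.71 × 0.08 = $898.22
Pre-tax total = $725.31 + $898.22 = $1623.53
Taxable wages = $11227.71 − $1623.53 = $9604.18
Federal income tax: $9604.18 × 0.11 = $1056.46
State disability insurance: $11227.71 × 0.014 = $157.19
PFL insurance: $11227.71 × 0.005 = $56.14
Fitness reimbursement repayment: $307.84
Vision insurance premium: $375.43
Charity payroll deduction: $267.28
Total deductions = $725.31 + $898.22 + $1056.46 + $157.19 + $56.14 + $307.84 + $375.43 + $267.28 = $3843.87
Net pay = $11227.71 − $3843.87 = $7383.84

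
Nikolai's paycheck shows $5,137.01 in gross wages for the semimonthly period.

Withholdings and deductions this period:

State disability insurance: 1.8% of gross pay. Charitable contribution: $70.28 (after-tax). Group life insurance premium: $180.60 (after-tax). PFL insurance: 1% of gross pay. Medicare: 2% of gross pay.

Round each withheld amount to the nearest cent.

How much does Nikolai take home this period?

Medicare: $5,137.01 × 0.02 = $102.74
State disability insurance: $5,137.01 × 0.018 = $92.47
PFL insurance: $5,137.01 × 0.01 = $51.37
Group life insurance premium: $180.60
Charitable contribution: $70.28
Total deductions = $102.74 + $92.47 + $51.37 + $180.60 + $70.28 = $497.46
Net pay = $5,137.01 − $497.46 = $4,639.55

$4,639.55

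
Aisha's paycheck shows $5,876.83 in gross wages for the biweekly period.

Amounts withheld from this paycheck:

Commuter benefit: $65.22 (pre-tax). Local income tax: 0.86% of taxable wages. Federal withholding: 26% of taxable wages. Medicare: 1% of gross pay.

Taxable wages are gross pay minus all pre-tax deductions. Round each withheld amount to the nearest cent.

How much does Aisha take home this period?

$4,191.84

Commuter benefit: $65.22
Taxable wages = $5,876.83 − $65.22 = $5,811.61
Federal withholding: $5,811.61 × 0.26 = $1,511.02
Local income tax: $5,811.61 × 0.0086 = $49.98
Medicare: $5,876.83 × 0.01 = $58.77
Total deductions = $65.22 + $1,511.02 + $49.98 + $58.77 = $1,684.99
Net pay = $5,876.83 − $1,684.99 = $4,191.84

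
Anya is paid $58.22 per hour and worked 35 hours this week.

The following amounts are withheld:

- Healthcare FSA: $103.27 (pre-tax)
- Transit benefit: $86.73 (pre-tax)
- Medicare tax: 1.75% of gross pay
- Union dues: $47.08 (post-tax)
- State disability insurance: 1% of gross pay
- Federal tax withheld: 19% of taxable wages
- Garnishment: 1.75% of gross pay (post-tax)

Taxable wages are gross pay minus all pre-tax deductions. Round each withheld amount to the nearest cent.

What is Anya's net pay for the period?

$1,357.86

Gross pay: 35 × $58.22 = $2,037.70
Transit benefit: $86.73
Healthcare FSA: $103.27
Pre-tax total = $86.73 + $103.27 = $190.00
Taxable wages = $2,037.70 − $190.00 = $1,847.70
Federal tax withheld: $1,847.70 × 0.19 = $351.06
State disability insurance: $2,037.70 × 0.01 = $20.38
Medicare tax: $2,037.70 × 0.0175 = $35.66
Union dues: $47.08
Garnishment: $2,037.70 × 0.0175 = $35.66
Total deductions = $86.73 + $103.27 + $351.06 + $20.38 + $35.66 + $47.08 + $35.66 = $679.84
Net pay = $2,037.70 − $679.84 = $1,357.86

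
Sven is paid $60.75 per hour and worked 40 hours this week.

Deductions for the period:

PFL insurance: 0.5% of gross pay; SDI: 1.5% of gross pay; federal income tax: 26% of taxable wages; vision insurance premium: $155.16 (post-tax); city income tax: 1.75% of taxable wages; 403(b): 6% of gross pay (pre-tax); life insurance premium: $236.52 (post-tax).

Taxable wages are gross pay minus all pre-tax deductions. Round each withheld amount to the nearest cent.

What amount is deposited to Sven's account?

Gross pay: 40 × $60.75 = $2,430.00
403(b): $2,430.00 × 0.06 = $145.80
Taxable wages = $2,430.00 − $145.80 = $2,284.20
Federal income tax: $2,284.20 × 0.26 = $593.89
City income tax: $2,284.20 × 0.0175 = $39.97
SDI: $2,430.00 × 0.015 = $36.45
PFL insurance: $2,430.00 × 0.005 = $12.15
Vision insurance premium: $155.16
Life insurance premium: $236.52
Total deductions = $145.80 + $593.89 + $39.97 + $36.45 + $12.15 + $155.16 + $236.52 = $1,219.94
Net pay = $2,430.00 − $1,219.94 = $1,210.06

$1,210.06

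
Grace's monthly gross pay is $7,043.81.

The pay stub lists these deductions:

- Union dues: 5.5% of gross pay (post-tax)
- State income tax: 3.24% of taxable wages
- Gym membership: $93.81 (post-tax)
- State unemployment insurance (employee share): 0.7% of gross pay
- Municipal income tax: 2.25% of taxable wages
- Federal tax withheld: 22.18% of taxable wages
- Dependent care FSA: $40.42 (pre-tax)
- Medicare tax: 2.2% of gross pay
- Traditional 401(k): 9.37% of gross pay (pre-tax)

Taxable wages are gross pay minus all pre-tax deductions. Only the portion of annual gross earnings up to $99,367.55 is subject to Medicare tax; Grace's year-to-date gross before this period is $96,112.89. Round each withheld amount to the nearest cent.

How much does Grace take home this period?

Dependent care FSA: $40.42
Traditional 401(k): $7,043.81 × 0.0937 = $660.00
Pre-tax total = $40.42 + $660.00 = $700.42
Taxable wages = $7,043.81 − $700.42 = $6,343.39
Municipal income tax: $6,343.39 × 0.0225 = $142.73
State income tax: $6,343.39 × 0.0324 = $205.53
Federal tax withheld: $6,343.39 × 0.2218 = $1,406.96
Medicare tax: only $99,367.55 − $96,112.89 = $3,254.66 of this check is subject → $3,254.66 × 0.022 = $71.60
State unemployment insurance (employee share): $7,043.81 × 0.007 = $49.31
Gym membership: $93.81
Union dues: $7,043.81 × 0.055 = $387.41
Total deductions = $40.42 + $660.00 + $142.73 + $205.53 + $1,406.96 + $71.60 + $49.31 + $93.81 + $387.41 = $3,057.77
Net pay = $7,043.81 − $3,057.77 = $3,986.04

$3,986.04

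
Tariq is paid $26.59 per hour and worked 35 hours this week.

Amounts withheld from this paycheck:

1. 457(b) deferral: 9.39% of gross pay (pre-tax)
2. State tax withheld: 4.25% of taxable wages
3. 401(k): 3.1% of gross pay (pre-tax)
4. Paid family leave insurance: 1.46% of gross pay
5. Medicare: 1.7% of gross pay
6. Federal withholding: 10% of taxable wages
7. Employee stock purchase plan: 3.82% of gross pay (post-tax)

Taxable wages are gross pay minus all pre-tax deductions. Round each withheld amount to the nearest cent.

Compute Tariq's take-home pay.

$633.40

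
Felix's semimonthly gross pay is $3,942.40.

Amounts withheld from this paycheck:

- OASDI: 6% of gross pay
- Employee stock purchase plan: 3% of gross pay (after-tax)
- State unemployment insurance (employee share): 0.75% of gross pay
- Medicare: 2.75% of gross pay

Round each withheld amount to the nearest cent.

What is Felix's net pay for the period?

$3,449.60

OASDI: $3,942.40 × 0.06 = $236.54
State unemployment insurance (employee share): $3,942.40 × 0.0075 = $29.57
Medicare: $3,942.40 × 0.0275 = $108.42
Employee stock purchase plan: $3,942.40 × 0.03 = $118.27
Total deductions = $236.54 + $29.57 + $108.42 + $118.27 = $492.80
Net pay = $3,942.40 − $492.80 = $3,449.60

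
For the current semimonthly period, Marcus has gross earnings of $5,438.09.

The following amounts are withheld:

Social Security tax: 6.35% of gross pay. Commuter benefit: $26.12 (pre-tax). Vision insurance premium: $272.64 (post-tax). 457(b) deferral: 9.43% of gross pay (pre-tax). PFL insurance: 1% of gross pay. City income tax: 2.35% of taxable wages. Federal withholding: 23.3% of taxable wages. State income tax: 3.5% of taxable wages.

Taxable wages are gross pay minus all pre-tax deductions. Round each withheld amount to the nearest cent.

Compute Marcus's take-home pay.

457(b) deferral: $5,438.09 × 0.0943 = $512.81
Commuter benefit: $26.12
Pre-tax total = $512.81 + $26.12 = $538.93
Taxable wages = $5,438.09 − $538.93 = $4,899.16
State income tax: $4,899.16 × 0.035 = $171.47
Federal withholding: $4,899.16 × 0.233 = $1,141.50
City income tax: $4,899.16 × 0.0235 = $115.13
PFL insurance: $5,438.09 × 0.01 = $54.38
Social Security tax: $5,438.09 × 0.0635 = $345.32
Vision insurance premium: $272.64
Total deductions = $512.81 + $26.12 + $171.47 + $1,141.50 + $115.13 + $54.38 + $345.32 + $272.64 = $2,639.37
Net pay = $5,438.09 − $2,639.37 = $2,798.72

$2,798.72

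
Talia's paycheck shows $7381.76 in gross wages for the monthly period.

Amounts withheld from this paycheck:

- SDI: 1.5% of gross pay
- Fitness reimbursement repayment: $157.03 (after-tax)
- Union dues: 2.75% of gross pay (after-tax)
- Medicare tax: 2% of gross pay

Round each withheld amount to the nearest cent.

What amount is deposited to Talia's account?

$6763.36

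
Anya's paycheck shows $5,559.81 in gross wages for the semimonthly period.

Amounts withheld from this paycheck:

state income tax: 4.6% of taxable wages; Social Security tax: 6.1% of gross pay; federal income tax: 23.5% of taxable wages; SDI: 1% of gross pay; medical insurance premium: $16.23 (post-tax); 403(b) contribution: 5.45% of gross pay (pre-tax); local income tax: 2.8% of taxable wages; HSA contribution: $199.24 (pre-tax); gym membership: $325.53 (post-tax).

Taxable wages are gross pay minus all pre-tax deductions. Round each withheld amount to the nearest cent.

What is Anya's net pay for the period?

$2,758.26

HSA contribution: $199.24
403(b) contribution: $5,559.81 × 0.0545 = $303.01
Pre-tax total = $199.24 + $303.01 = $502.25
Taxable wages = $5,559.81 − $502.25 = $5,057.56
Local income tax: $5,057.56 × 0.028 = $141.61
State income tax: $5,057.56 × 0.046 = $232.65
Federal income tax: $5,057.56 × 0.235 = $1,188.53
SDI: $5,559.81 × 0.01 = $55.60
Social Security tax: $5,559.81 × 0.061 = $339.15
Medical insurance premium: $16.23
Gym membership: $325.53
Total deductions = $199.24 + $303.01 + $141.61 + $232.65 + $1,188.53 + $55.60 + $339.15 + $16.23 + $325.53 = $2,801.55
Net pay = $5,559.81 − $2,801.55 = $2,758.26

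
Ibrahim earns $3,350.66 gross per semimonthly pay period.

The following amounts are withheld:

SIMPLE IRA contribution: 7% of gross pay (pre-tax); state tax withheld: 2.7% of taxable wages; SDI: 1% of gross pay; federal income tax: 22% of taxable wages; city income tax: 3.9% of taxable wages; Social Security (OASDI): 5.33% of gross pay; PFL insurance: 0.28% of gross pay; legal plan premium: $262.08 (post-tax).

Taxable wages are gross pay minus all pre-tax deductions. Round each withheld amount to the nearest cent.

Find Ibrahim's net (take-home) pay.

$1,741.35

SIMPLE IRA contribution: $3,350.66 × 0.07 = $234.55
Taxable wages = $3,350.66 − $234.55 = $3,116.11
City income tax: $3,116.11 × 0.039 = $121.53
State tax withheld: $3,116.11 × 0.027 = $84.13
Federal income tax: $3,116.11 × 0.22 = $685.54
SDI: $3,350.66 × 0.01 = $33.51
PFL insurance: $3,350.66 × 0.0028 = $9.38
Social Security (OASDI): $3,350.66 × 0.0533 = $178.59
Legal plan premium: $262.08
Total deductions = $234.55 + $121.53 + $84.13 + $685.54 + $33.51 + $9.38 + $178.59 + $262.08 = $1,609.31
Net pay = $3,350.66 − $1,609.31 = $1,741.35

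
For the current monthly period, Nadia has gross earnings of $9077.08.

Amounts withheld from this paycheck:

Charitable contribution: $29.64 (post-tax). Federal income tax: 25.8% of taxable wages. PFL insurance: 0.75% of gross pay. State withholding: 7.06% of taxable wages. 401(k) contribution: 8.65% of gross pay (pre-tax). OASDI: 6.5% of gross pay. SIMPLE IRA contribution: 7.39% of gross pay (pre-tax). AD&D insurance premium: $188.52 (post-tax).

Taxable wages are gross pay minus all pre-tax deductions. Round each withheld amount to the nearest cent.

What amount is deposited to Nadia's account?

SIMPLE IRA contribution: $9077.08 × 0.0739 = $670.80
401(k) contribution: $9077.08 × 0.0865 = $785.17
Pre-tax total = $670.80 + $785.17 = $1455.97
Taxable wages = $9077.08 − $1455.97 = $7621.11
Federal income tax: $7621.11 × 0.258 = $1966.25
State withholding: $7621.11 × 0.0706 = $538.05
OASDI: $9077.08 × 0.065 = $590.01
PFL insurance: $9077.08 × 0.0075 = $68.08
Charitable contribution: $29.64
AD&D insurance premium: $188.52
Total deductions = $670.80 + $785.17 + $1966.25 + $538.05 + $590.01 + $68.08 + $29.64 + $188.52 = $4836.52
Net pay = $9077.08 − $4836.52 = $4240.56

$4240.56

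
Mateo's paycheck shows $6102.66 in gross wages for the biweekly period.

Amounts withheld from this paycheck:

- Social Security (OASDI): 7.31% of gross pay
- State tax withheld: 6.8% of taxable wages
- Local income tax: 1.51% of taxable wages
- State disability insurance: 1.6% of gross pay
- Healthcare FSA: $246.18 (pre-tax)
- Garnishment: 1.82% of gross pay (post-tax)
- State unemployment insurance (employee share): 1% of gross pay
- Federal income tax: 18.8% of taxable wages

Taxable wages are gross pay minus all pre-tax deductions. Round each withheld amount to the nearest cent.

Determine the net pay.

$3552.95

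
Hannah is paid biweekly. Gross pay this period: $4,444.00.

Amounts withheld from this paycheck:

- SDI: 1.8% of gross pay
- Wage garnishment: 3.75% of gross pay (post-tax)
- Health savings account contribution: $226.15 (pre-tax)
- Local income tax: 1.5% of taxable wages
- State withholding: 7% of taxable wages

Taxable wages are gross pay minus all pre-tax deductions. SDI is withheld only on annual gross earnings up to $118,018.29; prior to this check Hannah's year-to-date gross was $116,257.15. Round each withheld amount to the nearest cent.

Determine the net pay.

$3,660.98

Health savings account contribution: $226.15
Taxable wages = $4,444.00 − $226.15 = $4,217.85
State withholding: $4,217.85 × 0.07 = $295.25
Local income tax: $4,217.85 × 0.015 = $63.27
SDI: only $118,018.29 − $116,257.15 = $1,761.14 of this check is subject → $1,761.14 × 0.018 = $31.70
Wage garnishment: $4,444.00 × 0.0375 = $166.65
Total deductions = $226.15 + $295.25 + $63.27 + $31.70 + $166.65 = $783.02
Net pay = $4,444.00 − $783.02 = $3,660.98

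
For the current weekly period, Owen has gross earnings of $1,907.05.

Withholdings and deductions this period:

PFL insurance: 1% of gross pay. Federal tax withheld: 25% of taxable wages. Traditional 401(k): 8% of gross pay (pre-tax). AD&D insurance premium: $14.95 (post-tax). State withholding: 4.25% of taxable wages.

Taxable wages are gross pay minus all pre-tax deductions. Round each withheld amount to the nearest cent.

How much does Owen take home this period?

$1,207.28

Traditional 401(k): $1,907.05 × 0.08 = $152.56
Taxable wages = $1,907.05 − $152.56 = $1,754.49
Federal tax withheld: $1,754.49 × 0.25 = $438.62
State withholding: $1,754.49 × 0.0425 = $74.57
PFL insurance: $1,907.05 × 0.01 = $19.07
AD&D insurance premium: $14.95
Total deductions = $152.56 + $438.62 + $74.57 + $19.07 + $14.95 = $699.77
Net pay = $1,907.05 − $699.77 = $1,207.28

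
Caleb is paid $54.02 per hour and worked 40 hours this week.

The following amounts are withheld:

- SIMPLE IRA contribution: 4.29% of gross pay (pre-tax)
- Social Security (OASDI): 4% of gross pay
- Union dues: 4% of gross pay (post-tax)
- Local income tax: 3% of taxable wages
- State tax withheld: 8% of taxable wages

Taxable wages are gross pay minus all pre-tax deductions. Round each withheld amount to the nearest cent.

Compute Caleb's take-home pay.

$1,667.75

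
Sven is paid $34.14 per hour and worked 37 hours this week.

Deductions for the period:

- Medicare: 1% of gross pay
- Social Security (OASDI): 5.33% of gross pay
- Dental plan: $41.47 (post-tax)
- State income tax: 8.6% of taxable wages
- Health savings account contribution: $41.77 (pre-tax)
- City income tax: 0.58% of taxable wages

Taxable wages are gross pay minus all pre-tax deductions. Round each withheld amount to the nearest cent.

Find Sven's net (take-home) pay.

$987.86

Gross pay: 37 × $34.14 = $1263.18
Health savings account contribution: $41.77
Taxable wages = $1263.18 − $41.77 = $1221.41
City income tax: $1221.41 × 0.0058 = $7.08
State income tax: $1221.41 × 0.086 = $105.04
Medicare: $1263.18 × 0.01 = $12.63
Social Security (OASDI): $1263.18 × 0.0533 = $67.33
Dental plan: $41.47
Total deductions = $41.77 + $7.08 + $105.04 + $12.63 + $67.33 + $41.47 = $275.32
Net pay = $1263.18 − $275.32 = $987.86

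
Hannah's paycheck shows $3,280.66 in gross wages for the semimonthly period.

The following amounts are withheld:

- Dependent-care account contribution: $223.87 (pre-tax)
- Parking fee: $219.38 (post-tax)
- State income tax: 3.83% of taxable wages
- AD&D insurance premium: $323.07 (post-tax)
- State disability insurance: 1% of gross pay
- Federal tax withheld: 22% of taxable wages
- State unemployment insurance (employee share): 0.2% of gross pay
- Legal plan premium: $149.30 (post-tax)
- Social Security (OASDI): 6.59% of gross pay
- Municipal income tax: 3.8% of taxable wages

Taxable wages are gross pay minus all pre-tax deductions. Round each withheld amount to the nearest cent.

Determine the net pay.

$1,203.74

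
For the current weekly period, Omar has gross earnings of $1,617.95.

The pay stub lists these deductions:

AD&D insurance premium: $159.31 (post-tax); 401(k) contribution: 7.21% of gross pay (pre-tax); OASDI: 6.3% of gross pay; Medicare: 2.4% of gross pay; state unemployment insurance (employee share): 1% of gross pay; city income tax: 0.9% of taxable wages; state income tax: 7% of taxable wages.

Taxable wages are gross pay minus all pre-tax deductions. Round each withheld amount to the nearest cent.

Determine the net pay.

$1,066.45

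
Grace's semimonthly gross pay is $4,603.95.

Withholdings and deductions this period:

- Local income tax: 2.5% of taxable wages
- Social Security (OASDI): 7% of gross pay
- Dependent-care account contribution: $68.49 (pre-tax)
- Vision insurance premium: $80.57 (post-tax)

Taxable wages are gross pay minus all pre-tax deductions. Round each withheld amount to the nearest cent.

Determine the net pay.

Dependent-care account contribution: $68.49
Taxable wages = $4,603.95 − $68.49 = $4,535.46
Local income tax: $4,535.46 × 0.025 = $113.39
Social Security (OASDI): $4,603.95 × 0.07 = $322.28
Vision insurance premium: $80.57
Total deductions = $68.49 + $113.39 + $322.28 + $80.57 = $584.73
Net pay = $4,603.95 − $584.73 = $4,019.22

$4,019.22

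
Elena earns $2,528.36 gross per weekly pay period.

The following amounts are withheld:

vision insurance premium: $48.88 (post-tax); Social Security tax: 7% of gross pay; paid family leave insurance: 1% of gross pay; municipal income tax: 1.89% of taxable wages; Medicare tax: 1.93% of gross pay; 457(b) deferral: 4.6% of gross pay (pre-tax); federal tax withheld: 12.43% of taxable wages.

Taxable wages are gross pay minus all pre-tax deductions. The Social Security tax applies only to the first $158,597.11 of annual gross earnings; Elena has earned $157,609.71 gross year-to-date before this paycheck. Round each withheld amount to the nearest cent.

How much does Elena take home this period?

457(b) deferral: $2,528.36 × 0.046 = $116.30
Taxable wages = $2,528.36 − $116.30 = $2,412.06
Federal tax withheld: $2,412.06 × 0.1243 = $299.82
Municipal income tax: $2,412.06 × 0.0189 = $45.59
Social Security tax: only $158,597.11 − $157,609.71 = $987.40 of this check is subject → $987.40 × 0.07 = $69.12
Paid family leave insurance: $2,528.36 × 0.01 = $25.28
Medicare tax: $2,528.36 × 0.0193 = $48.80
Vision insurance premium: $48.88
Total deductions = $116.30 + $299.82 + $45.59 + $69.12 + $25.28 + $48.80 + $48.88 = $653.79
Net pay = $2,528.36 − $653.79 = $1,874.57

$1,874.57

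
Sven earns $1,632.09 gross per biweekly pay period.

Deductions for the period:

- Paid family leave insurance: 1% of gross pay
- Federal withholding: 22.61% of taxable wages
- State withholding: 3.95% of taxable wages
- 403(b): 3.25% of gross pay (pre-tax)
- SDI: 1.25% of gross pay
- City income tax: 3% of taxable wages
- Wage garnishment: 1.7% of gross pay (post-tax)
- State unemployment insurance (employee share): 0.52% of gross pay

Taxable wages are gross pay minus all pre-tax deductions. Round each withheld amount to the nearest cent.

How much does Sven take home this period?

$1,039.33

403(b): $1,632.09 × 0.0325 = $53.04
Taxable wages = $1,632.09 − $53.04 = $1,579.05
City income tax: $1,579.05 × 0.03 = $47.37
State withholding: $1,579.05 × 0.0395 = $62.37
Federal withholding: $1,579.05 × 0.2261 = $357.02
State unemployment insurance (employee share): $1,632.09 × 0.0052 = $8.49
Paid family leave insurance: $1,632.09 × 0.01 = $16.32
SDI: $1,632.09 × 0.0125 = $20.40
Wage garnishment: $1,632.09 × 0.017 = $27.75
Total deductions = $53.04 + $47.37 + $62.37 + $357.02 + $8.49 + $16.32 + $20.40 + $27.75 = $592.76
Net pay = $1,632.09 − $592.76 = $1,039.33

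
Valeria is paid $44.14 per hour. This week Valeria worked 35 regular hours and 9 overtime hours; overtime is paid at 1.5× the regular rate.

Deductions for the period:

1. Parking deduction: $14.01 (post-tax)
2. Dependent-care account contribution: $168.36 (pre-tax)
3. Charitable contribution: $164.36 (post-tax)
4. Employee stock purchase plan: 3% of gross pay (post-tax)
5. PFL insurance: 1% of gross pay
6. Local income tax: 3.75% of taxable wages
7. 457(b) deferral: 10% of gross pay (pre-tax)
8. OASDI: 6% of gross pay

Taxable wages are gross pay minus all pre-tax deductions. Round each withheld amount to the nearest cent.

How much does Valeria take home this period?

$1299.96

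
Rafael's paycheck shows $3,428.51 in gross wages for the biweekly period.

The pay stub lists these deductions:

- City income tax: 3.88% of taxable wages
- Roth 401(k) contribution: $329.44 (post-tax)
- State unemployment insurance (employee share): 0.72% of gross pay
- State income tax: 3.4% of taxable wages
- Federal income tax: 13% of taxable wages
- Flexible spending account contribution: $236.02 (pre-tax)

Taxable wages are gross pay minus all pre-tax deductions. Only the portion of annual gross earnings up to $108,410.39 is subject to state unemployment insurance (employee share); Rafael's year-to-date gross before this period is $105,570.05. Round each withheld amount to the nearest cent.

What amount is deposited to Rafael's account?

$2,195.17

Flexible spending account contribution: $236.02
Taxable wages = $3,428.51 − $236.02 = $3,192.49
City income tax: $3,192.49 × 0.0388 = $123.87
Federal income tax: $3,192.49 × 0.13 = $415.02
State income tax: $3,192.49 × 0.034 = $108.54
State unemployment insurance (employee share): only $108,410.39 − $105,570.05 = $2,840.34 of this check is subject → $2,840.34 × 0.0072 = $20.45
Roth 401(k) contribution: $329.44
Total deductions = $236.02 + $123.87 + $415.02 + $108.54 + $20.45 + $329.44 = $1,233.34
Net pay = $3,428.51 − $1,233.34 = $2,195.17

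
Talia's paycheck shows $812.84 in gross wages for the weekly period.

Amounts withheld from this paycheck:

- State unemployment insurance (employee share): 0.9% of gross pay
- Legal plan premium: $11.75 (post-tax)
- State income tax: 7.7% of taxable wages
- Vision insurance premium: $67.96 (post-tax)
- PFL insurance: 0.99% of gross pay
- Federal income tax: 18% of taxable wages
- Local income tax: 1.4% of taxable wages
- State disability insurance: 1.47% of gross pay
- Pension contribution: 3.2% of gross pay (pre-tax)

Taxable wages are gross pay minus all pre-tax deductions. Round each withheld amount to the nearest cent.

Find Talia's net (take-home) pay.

$466.56

Pension contribution: $812.84 × 0.032 = $26.01
Taxable wages = $812.84 − $26.01 = $786.83
Federal income tax: $786.83 × 0.18 = $141.63
Local income tax: $786.83 × 0.014 = $11.02
State income tax: $786.83 × 0.077 = $60.59
PFL insurance: $812.84 × 0.0099 = $8.05
State unemployment insurance (employee share): $812.84 × 0.009 = $7.32
State disability insurance: $812.84 × 0.0147 = $11.95
Vision insurance premium: $67.96
Legal plan premium: $11.75
Total deductions = $26.01 + $141.63 + $11.02 + $60.59 + $8.05 + $7.32 + $11.95 + $67.96 + $11.75 = $346.28
Net pay = $812.84 − $346.28 = $466.56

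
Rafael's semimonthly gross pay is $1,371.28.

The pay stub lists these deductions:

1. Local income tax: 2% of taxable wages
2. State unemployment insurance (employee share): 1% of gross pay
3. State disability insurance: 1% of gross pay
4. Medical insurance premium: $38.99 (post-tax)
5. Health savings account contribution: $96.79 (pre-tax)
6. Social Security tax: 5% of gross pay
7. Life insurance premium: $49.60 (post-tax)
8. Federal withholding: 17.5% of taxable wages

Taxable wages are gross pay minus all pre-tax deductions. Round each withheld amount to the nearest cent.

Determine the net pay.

Health savings account contribution: $96.79
Taxable wages = $1,371.28 − $96.79 = $1,274.49
Federal withholding: $1,274.49 × 0.175 = $223.04
Local income tax: $1,274.49 × 0.02 = $25.49
State unemployment insurance (employee share): $1,371.28 × 0.01 = $13.71
Social Security tax: $1,371.28 × 0.05 = $68.56
State disability insurance: $1,371.28 × 0.01 = $13.71
Medical insurance premium: $38.99
Life insurance premium: $49.60
Total deductions = $96.79 + $223.04 + $25.49 + $13.71 + $68.56 + $13.71 + $38.99 + $49.60 = $529.89
Net pay = $1,371.28 − $529.89 = $841.39

$841.39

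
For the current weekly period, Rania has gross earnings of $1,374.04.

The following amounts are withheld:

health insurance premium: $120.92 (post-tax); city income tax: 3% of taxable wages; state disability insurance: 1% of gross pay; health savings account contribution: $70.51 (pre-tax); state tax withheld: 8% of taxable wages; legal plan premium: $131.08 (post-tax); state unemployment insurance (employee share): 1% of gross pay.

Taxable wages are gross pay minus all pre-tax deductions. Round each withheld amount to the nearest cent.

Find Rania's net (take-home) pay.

$880.66

Health savings account contribution: $70.51
Taxable wages = $1,374.04 − $70.51 = $1,303.53
State tax withheld: $1,303.53 × 0.08 = $104.28
City income tax: $1,303.53 × 0.03 = $39.11
State unemployment insurance (employee share): $1,374.04 × 0.01 = $13.74
State disability insurance: $1,374.04 × 0.01 = $13.74
Health insurance premium: $120.92
Legal plan premium: $131.08
Total deductions = $70.51 + $104.28 + $39.11 + $13.74 + $13.74 + $120.92 + $131.08 = $493.38
Net pay = $1,374.04 − $493.38 = $880.66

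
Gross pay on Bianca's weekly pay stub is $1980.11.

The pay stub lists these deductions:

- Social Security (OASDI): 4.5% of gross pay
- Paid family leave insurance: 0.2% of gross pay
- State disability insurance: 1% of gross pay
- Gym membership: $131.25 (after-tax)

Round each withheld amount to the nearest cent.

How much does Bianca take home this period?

$1736.00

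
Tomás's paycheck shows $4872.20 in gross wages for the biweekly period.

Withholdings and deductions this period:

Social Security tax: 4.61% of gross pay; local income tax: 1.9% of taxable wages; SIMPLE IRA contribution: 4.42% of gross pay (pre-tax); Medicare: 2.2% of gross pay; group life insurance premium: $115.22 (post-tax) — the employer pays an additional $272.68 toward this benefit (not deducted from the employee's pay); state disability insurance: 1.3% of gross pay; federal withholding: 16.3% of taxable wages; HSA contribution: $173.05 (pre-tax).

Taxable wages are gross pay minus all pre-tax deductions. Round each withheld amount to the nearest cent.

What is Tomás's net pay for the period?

HSA contribution: $173.05
SIMPLE IRA contribution: $4872.20 × 0.0442 = $215.35
Pre-tax total = $173.05 + $215.35 = $388.40
Taxable wages = $4872.20 − $388.40 = $4483.80
Federal withholding: $4483.80 × 0.163 = $730.86
Local income tax: $4483.80 × 0.019 = $85.19
Social Security tax: $4872.20 × 0.0461 = $224.61
State disability insurance: $4872.20 × 0.013 = $63.34
Medicare: $4872.20 × 0.022 = $107.19
Group life insurance premium: $115.22
(Employer's $272.68 toward group life insurance premium is not withheld from the employee.)
Total deductions = $173.05 + $215.35 + $730.86 + $85.19 + $224.61 + $63.34 + $107.19 + $115.22 = $1714.81
Net pay = $4872.20 − $1714.81 = $3157.39

$3157.39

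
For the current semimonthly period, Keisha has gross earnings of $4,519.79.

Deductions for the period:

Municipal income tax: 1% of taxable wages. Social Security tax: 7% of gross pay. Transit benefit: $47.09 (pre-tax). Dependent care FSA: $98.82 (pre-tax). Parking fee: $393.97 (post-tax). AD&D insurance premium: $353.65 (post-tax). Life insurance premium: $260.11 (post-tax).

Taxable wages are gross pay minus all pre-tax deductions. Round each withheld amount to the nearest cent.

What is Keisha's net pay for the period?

$3,006.02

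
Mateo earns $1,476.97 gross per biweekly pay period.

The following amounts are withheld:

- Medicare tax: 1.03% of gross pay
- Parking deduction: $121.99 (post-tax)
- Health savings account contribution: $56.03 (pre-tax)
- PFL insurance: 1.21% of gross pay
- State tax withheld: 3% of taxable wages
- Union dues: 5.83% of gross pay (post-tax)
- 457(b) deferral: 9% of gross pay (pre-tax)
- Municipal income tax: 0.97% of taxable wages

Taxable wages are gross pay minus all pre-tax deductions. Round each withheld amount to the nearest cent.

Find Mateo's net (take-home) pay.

457(b) deferral: $1,476.97 × 0.09 = $132.93
Health savings account contribution: $56.03
Pre-tax total = $132.93 + $56.03 = $188.96
Taxable wages = $1,476.97 − $188.96 = $1,288.01
Municipal income tax: $1,288.01 × 0.0097 = $12.49
State tax withheld: $1,288.01 × 0.03 = $38.64
PFL insurance: $1,476.97 × 0.0121 = $17.87
Medicare tax: $1,476.97 × 0.0103 = $15.21
Union dues: $1,476.97 × 0.0583 = $86.11
Parking deduction: $121.99
Total deductions = $132.93 + $56.03 + $12.49 + $38.64 + $17.87 + $15.21 + $86.11 + $121.99 = $481.27
Net pay = $1,476.97 − $481.27 = $995.70

$995.70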